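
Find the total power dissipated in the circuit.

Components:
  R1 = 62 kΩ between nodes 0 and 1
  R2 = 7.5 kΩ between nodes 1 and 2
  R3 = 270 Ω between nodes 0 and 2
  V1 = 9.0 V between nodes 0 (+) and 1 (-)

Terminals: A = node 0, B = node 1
Nodal analysis, taking node 1 as the 0 V reference.
Source V1 fixes V_0 = 9 V.
KCL at each unknown node (sum of currents leaving = 0; resistances in Ω):
  Node 2: (V_2 - 0)/7500 + (V_2 - 9)/270 = 0
Collecting terms: 0.003837 × V_2 = 0.03333  =>  V_2 = 8.687 V
Power in each resistor, P = (ΔV)²/R:
  P_R1 = (9 - 0)²/62000 = 0.001306 W
  P_R2 = (0 - 8.687)²/7500 = 0.01006 W
  P_R3 = (9 - 8.687)²/270 = 0.0003622 W
P_total = P_R1 + P_R2 + P_R3 = 0.01173 W

Final answer: 0.01173 W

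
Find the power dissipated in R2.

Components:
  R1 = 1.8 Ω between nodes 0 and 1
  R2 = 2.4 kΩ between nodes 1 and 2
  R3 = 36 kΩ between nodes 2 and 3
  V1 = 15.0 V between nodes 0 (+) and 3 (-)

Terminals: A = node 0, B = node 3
Nodal analysis, taking node 3 as the 0 V reference.
Source V1 fixes V_0 = 15 V.
KCL at each unknown node (sum of currents leaving = 0; resistances in Ω):
  Node 1: (V_1 - 15)/1.8 + (V_1 - V_2)/2400 = 0
  Node 2: (V_2 - V_1)/2400 + (V_2 - 0)/36000 = 0
Collecting terms (coefficients in siemens):
  0.556·V_1 - 0.0004167·V_2 = 8.333
  0.0004444·V_2 - 0.0004167·V_1 = 0
Determinant D = (0.556)(0.0004444) - (-0.0004167)(-0.0004167) = 0.0002469
V_1 = [(8.333)(0.0004444) - (-0.0004167)(0)]/D = 15 V
V_2 = [(0.556)(0) - (8.333)(-0.0004167)]/D = 14.06 V
I_R2 = (V_1 - V_2)/R2 = (15 - 14.06)/2400 = 0.0003906 A
P_R2 = I_R2² × R2 = (0.0003906)² × 2400 = 0.0003662 W

Final answer: 0.0003662 W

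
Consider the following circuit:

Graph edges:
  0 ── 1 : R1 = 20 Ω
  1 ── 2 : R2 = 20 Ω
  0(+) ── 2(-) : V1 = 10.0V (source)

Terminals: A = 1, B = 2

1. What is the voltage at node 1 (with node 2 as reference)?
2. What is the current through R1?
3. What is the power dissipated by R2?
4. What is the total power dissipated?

Nodal analysis, taking node 2 as the 0 V reference.
Source V1 fixes V_0 = 10 V.
KCL at each unknown node (sum of currents leaving = 0; resistances in Ω):
  Node 1: (V_1 - 10)/20 + (V_1 - 0)/20 = 0
Collecting terms: 0.1 × V_1 = 0.5  =>  V_1 = 5 V
Part 1:
  Read off the nodal solution: V_1 = 5 V
Part 2:
  I_R1 = (V_0 - V_1)/R1 = (10 - 5)/20 = 0.25 A
  Magnitude: I_R1 = 0.25 A
Part 3:
  I_R2 = (V_1 - V_2)/R2 = (5 - 0)/20 = 0.25 A
  P_R2 = I_R2² × R2 = (0.25)² × 20 = 1.25 W
Part 4:
  Power in each resistor, P = (ΔV)²/R:
    P_R1 = (10 - 5)²/20 = 1.25 W
    P_R2 = (5 - 0)²/20 = 1.25 W
  P_total = P_R1 + P_R2 = 2.5 W

Final answers:
1. V_1 = 5 V
2. I_R1 = 0.25 A
3. P_R2 = 1.25 W
4. P_total = 2.5 W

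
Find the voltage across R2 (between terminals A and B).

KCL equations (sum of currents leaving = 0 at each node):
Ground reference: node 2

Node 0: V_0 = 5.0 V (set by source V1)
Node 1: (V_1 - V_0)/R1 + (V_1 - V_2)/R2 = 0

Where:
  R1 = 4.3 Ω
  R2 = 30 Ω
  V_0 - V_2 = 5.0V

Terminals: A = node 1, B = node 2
R1 and R2 are in series across V1 (node 0 → node 1 → node 2), and the output A–B is taken across R2, so this is a voltage divider.
Series current: I = V1/(R1 + R2) = 5/(4.3 + 30) = 5/34.3 = 0.1458 A
V_R2 = I × R2 = V1 × R2/(R1 + R2) = 5 × 30/34.3 = 4.373 V

Final answer: 4.373 V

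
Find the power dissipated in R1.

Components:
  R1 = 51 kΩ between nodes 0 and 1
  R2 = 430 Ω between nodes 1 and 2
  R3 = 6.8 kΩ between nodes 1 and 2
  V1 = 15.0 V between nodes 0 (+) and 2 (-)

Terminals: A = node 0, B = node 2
Nodal analysis, taking node 2 as the 0 V reference.
Source V1 fixes V_0 = 15 V.
KCL at each unknown node (sum of currents leaving = 0; resistances in Ω):
  Node 1: (V_1 - 15)/51000 + (V_1 - 0)/430 + (V_1 - 0)/6800 = 0
Collecting terms: 0.002492 × V_1 = 0.0002941  =>  V_1 = 0.118 V
I_R1 = (V_0 - V_1)/R1 = (15 - 0.118)/51000 = 0.0002918 A
P_R1 = I_R1² × R1 = (0.0002918)² × 51000 = 0.004343 W

Final answer: 0.004343 W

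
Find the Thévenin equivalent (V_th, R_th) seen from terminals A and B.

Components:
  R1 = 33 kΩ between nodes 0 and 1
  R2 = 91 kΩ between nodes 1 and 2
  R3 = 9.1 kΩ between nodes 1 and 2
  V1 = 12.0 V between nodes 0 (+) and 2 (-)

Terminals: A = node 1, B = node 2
Step 1 — V_th is the open-circuit voltage V_A - V_B (nothing connected across the terminals).
Nodal analysis, taking node 2 as the 0 V reference.
Source V1 fixes V_0 = 12 V.
KCL at each unknown node (sum of currents leaving = 0; resistances in Ω):
  Node 1: (V_1 - 12)/33000 + (V_1 - 0)/91000 + (V_1 - 0)/9100 = 0
Collecting terms: 0.0001512 × V_1 = 0.0003636  =>  V_1 = 2.405 V
V_th = V_1 - V_2 = 2.405 - 0 = 2.405 V
Step 2 — R_th: zero the source — replace V1 by a short circuit (node 2 merges into node 0) — and find the resistance seen between A (node 1) and B (node 0).
Reduce the network between node 1 (A) and node 0 (B) by series/parallel combination:
  Rp1 = R1 ‖ R2 ‖ R3 (parallel, all between nodes 0 and 1) = 1/(1/33000 + 1/91000 + 1/9100) = 6615 Ω
R_th = 6.615 kΩ

Final answer: V_th = 2.405 V, R_th = 6.615 kΩ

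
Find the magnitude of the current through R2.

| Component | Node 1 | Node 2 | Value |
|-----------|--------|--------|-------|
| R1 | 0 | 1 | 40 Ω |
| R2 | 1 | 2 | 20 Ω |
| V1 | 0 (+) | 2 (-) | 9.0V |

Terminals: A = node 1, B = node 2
Nodal analysis, taking node 2 as the 0 V reference.
Source V1 fixes V_0 = 9 V.
KCL at each unknown node (sum of currents leaving = 0; resistances in Ω):
  Node 1: (V_1 - 9)/40 + (V_1 - 0)/20 = 0
Collecting terms: 0.075 × V_1 = 0.225  =>  V_1 = 3 V
I_R2 = (V_1 - V_2)/R2 = (3 - 0)/20 = 0.15 A
|I_R2| = 0.15 A

Final answer: |I_R2| = 0.15 A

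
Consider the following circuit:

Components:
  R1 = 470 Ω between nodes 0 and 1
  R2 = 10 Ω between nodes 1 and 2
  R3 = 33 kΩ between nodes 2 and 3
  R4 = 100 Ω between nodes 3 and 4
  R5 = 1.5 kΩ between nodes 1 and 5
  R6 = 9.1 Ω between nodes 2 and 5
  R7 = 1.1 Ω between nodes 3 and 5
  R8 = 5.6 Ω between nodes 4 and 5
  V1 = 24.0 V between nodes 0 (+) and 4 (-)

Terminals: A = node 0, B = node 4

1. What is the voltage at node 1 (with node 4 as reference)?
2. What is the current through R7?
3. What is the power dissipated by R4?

Nodal analysis, taking node 4 as the 0 V reference.
Source V1 fixes V_0 = 24 V.
KCL at each unknown node (sum of currents leaving = 0; resistances in Ω):
  Node 1: (V_1 - 24)/470 + (V_1 - V_2)/10 + (V_1 - V_5)/1500 = 0
  Node 2: (V_2 - V_1)/10 + (V_2 - V_3)/33000 + (V_2 - V_5)/9.1 = 0
  Node 3: (V_3 - V_2)/33000 + (V_3 - 0)/100 + (V_3 - V_5)/1.1 = 0
  Node 5: (V_5 - V_1)/1500 + (V_5 - V_2)/9.1 + (V_5 - V_3)/1.1 + (V_5 - 0)/5.6 = 0
Collecting terms (coefficients in siemens):
  0.1028·V_1 - 0.1·V_2 - 0.0006667·V_5 = 0.05106
  0.2099·V_2 - 0.1·V_1 - 0.0000303·V_3 - 0.1099·V_5 = 0
  0.9191·V_3 - 0.0000303·V_2 - 0.9091·V_5 = 0
  1.198·V_5 - 0.0006667·V_1 - 0.1099·V_2 - 0.9091·V_3 = 0
Solving these 4 simultaneous equations (Gaussian elimination) gives:
  V_1 = 1.174 V, V_2 = 0.694 V, V_3 = 0.2549 V, V_5 = 0.2577 V
Part 1:
  Read off the nodal solution: V_1 = 1.174 V
Part 2:
  I_R7 = (V_3 - V_5)/R7 = (0.2549 - 0.2577)/1.1 = -0.002536 A
  Magnitude: I_R7 = 0.002536 A
Part 3:
  I_R4 = (V_3 - V_4)/R4 = (0.2549 - 0)/100 = 0.002549 A
  P_R4 = I_R4² × R4 = (0.002549)² × 100 = 0.0006498 W

Final answers:
1. V_1 = 1.174 V
2. I_R7 = 0.002536 A
3. P_R4 = 0.0006498 W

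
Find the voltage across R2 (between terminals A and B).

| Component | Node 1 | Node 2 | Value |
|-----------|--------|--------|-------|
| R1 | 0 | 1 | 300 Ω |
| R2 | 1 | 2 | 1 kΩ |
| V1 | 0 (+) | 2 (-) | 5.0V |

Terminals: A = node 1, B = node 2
R1 and R2 are in series across V1 (node 0 → node 1 → node 2), and the output A–B is taken across R2, so this is a voltage divider.
Series current: I = V1/(R1 + R2) = 5/(300 + 1000) = 5/1300 = 0.003846 A
V_R2 = I × R2 = V1 × R2/(R1 + R2) = 5 × 1000/1300 = 3.846 V

Final answer: 3.846 V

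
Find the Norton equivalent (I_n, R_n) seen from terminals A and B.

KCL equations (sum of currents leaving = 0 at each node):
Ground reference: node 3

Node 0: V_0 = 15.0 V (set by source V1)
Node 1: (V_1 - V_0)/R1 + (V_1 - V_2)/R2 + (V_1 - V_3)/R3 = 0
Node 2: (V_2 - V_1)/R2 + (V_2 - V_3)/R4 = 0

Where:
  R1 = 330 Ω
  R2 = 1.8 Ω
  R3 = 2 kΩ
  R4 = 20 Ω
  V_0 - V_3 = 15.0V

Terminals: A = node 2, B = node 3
Find the Thévenin equivalent first; then I_n = V_th/R_th and R_n = R_th.
Step 1 — V_th is the open-circuit voltage V_A - V_B (nothing connected across the terminals).
Nodal analysis, taking node 3 as the 0 V reference.
Source V1 fixes V_0 = 15 V.
KCL at each unknown node (sum of currents leaving = 0; resistances in Ω):
  Node 1: (V_1 - 15)/330 + (V_1 - V_2)/1.8 + (V_1 - 0)/2000 = 0
  Node 2: (V_2 - V_1)/1.8 + (V_2 - 0)/20 = 0
Collecting terms (coefficients in siemens):
  0.5591·V_1 - 0.5556·V_2 = 0.04545
  0.6056·V_2 - 0.5556·V_1 = 0
Determinant D = (0.5591)(0.6056) - (-0.5556)(-0.5556) = 0.02992
V_1 = [(0.04545)(0.6056) - (-0.5556)(0)]/D = 0.9201 V
V_2 = [(0.5591)(0) - (0.04545)(-0.5556)]/D = 0.8441 V
V_th = V_2 - V_3 = 0.8441 - 0 = 0.8441 V
Step 2 — R_th: zero the source — replace V1 by a short circuit (node 3 merges into node 0) — and find the resistance seen between A (node 2) and B (node 0).
Reduce the network between node 2 (A) and node 0 (B) by series/parallel combination:
  Rp1 = R1 ‖ R3 (parallel, both between nodes 0 and 1) = 1/(1/330 + 1/2000) = 283.3 Ω
  Rs1 = R2 + Rp1 (series, joined only at node 1) = 1.8 + 283.3 = 285.1 Ω
  Rp2 = R4 ‖ Rs1 (parallel, both between nodes 0 and 2) = 1/(1/20 + 1/285.1) = 18.69 Ω
R_th = 18.69 Ω
I_n = V_th/R_th = 0.8441/18.69 = 0.04517 A, and R_n = R_th = 18.69 Ω

Final answer: I_n = 0.04517 A, R_n = 18.69 Ω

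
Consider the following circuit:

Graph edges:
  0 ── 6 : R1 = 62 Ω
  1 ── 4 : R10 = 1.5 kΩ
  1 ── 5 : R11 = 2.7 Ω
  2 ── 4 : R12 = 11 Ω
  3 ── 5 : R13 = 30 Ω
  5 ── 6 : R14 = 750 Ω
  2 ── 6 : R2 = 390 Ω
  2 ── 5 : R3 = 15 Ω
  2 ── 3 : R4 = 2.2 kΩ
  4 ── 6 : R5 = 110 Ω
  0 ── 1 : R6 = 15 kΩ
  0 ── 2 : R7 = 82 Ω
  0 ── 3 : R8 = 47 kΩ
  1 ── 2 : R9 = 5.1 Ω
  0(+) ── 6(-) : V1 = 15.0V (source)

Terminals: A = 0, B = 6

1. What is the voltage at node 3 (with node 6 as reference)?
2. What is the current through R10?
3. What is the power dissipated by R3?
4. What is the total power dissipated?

Nodal analysis, taking node 6 as the 0 V reference.
Source V1 fixes V_0 = 15 V.
KCL at each unknown node (sum of currents leaving = 0; resistances in Ω):
  Node 1: (V_1 - 15)/15000 + (V_1 - V_2)/5.1 + (V_1 - V_4)/1500 + (V_1 - V_5)/2.7 = 0
  Node 2: (V_2 - 0)/390 + (V_2 - V_5)/15 + (V_2 - V_3)/2200 + (V_2 - 15)/82 + (V_2 - V_1)/5.1 + (V_2 - V_4)/11 = 0
  Node 3: (V_3 - V_2)/2200 + (V_3 - 15)/47000 + (V_3 - V_5)/30 = 0
  Node 4: (V_4 - 0)/110 + (V_4 - V_1)/1500 + (V_4 - V_2)/11 = 0
  Node 5: (V_5 - V_2)/15 + (V_5 - V_1)/2.7 + (V_5 - V_3)/30 + (V_5 - 0)/750 = 0
Collecting terms (coefficients in siemens):
  0.5672·V_1 - 0.1961·V_2 - 0.0006667·V_4 - 0.3704·V_5 = 0.001
  0.3689·V_2 - 0.1961·V_1 - 0.0004545·V_3 - 0.09091·V_4 - 0.06667·V_5 = 0.1829
  0.03381·V_3 - 0.0004545·V_2 - 0.03333·V_5 = 0.0003191
  0.1007·V_4 - 0.0006667·V_1 - 0.09091·V_2 = 0
  0.4717·V_5 - 0.3704·V_1 - 0.06667·V_2 - 0.03333·V_3 = 0
Solving these 5 simultaneous equations (Gaussian elimination) gives:
  V_1 = 7.506 V, V_2 = 7.538 V, V_3 = 7.494 V, V_4 = 6.857 V
  V_5 = 7.488 V
Part 1:
  Read off the nodal solution: V_3 = 7.494 V
Part 2:
  I_R10 = (V_1 - V_4)/R10 = (7.506 - 6.857)/1500 = 0.0004322 A
  Magnitude: I_R10 = 0.0004322 A
Part 3:
  I_R3 = (V_2 - V_5)/R3 = (7.538 - 7.488)/15 = 0.003339 A
  P_R3 = I_R3² × R3 = (0.003339)² × 15 = 0.0001672 W
Part 4:
  Power in each resistor, P = (ΔV)²/R:
    P_R1 = (15 - 0)²/62 = 3.629 W
    P_R2 = (7.538 - 0)²/390 = 0.1457 W
    P_R3 = (7.538 - 7.488)²/15 = 0.0001672 W
    P_R4 = (7.538 - 7.494)²/2200 = 0.0000009076 W
    P_R5 = (6.857 - 0)²/110 = 0.4275 W
    P_R6 = (15 - 7.506)²/15000 = 0.003744 W
    P_R7 = (15 - 7.538)²/82 = 0.679 W
    P_R8 = (15 - 7.494)²/47000 = 0.001199 W
    P_R9 = (7.506 - 7.538)²/5.1 = 0.0002088 W
    P_R10 = (7.506 - 6.857)²/1500 = 0.0002802 W
    P_R11 = (7.506 - 7.488)²/2.7 = 0.0001129 W
    P_R12 = (7.538 - 6.857)²/11 = 0.04216 W
    P_R13 = (7.494 - 7.488)²/30 = 0.0000009722 W
    P_R14 = (7.488 - 0)²/750 = 0.07477 W
  P_total = P_R1 + P_R2 + P_R3 + P_R4 + P_R5 + P_R6 + P_R7 + P_R8 + P_R9 + P_R10 + P_R11 + P_R12 + P_R13 + P_R14 = 5.004 W

Final answers:
1. V_3 = 7.494 V
2. I_R10 = 0.0004322 A
3. P_R3 = 0.0001672 W
4. P_total = 5.004 W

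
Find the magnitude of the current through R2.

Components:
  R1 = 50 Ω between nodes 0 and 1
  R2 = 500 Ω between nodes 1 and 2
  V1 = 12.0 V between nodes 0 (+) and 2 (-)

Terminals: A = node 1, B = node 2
Nodal analysis, taking node 2 as the 0 V reference.
Source V1 fixes V_0 = 12 V.
KCL at each unknown node (sum of currents leaving = 0; resistances in Ω):
  Node 1: (V_1 - 12)/50 + (V_1 - 0)/500 = 0
Collecting terms: 0.022 × V_1 = 0.24  =>  V_1 = 10.91 V
I_R2 = (V_1 - V_2)/R2 = (10.91 - 0)/500 = 0.02182 A
|I_R2| = 0.02182 A

Final answer: |I_R2| = 0.02182 A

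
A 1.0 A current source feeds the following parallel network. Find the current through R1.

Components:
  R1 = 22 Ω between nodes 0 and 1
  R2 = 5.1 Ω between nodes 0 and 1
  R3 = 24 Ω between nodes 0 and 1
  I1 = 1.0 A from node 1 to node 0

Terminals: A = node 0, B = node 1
All resistors sit directly between nodes 0 and 1, so they are in parallel and share one voltage V; the full source current 1 A splits among them.
1/R_par = 1/22 + 1/5.1 + 1/24 = 0.2832 S  =>  R_par = 3.531 Ω
V = I × R_par = 1 × 3.531 = 3.531 V
I_R1 = V/R1 = 3.531/22 = 0.1605 A

Final answer: 0.1605 A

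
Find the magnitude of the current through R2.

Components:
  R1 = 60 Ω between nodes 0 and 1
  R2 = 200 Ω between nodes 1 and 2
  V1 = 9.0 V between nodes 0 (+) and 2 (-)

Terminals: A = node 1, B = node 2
Nodal analysis, taking node 2 as the 0 V reference.
Source V1 fixes V_0 = 9 V.
KCL at each unknown node (sum of currents leaving = 0; resistances in Ω):
  Node 1: (V_1 - 9)/60 + (V_1 - 0)/200 = 0
Collecting terms: 0.02167 × V_1 = 0.15  =>  V_1 = 6.923 V
I_R2 = (V_1 - V_2)/R2 = (6.923 - 0)/200 = 0.03462 A
|I_R2| = 0.03462 A

Final answer: |I_R2| = 0.03462 A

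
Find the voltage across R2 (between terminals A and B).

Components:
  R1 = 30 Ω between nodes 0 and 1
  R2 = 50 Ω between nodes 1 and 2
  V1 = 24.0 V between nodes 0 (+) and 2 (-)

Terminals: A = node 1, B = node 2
R1 and R2 are in series across V1 (node 0 → node 1 → node 2), and the output A–B is taken across R2, so this is a voltage divider.
Series current: I = V1/(R1 + R2) = 24/(30 + 50) = 24/80 = 0.3 A
V_R2 = I × R2 = V1 × R2/(R1 + R2) = 24 × 50/80 = 15 V

Final answer: 15 V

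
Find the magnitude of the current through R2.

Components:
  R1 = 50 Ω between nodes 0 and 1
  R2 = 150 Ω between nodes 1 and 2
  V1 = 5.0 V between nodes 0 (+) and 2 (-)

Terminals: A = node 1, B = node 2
Nodal analysis, taking node 2 as the 0 V reference.
Source V1 fixes V_0 = 5 V.
KCL at each unknown node (sum of currents leaving = 0; resistances in Ω):
  Node 1: (V_1 - 5)/50 + (V_1 - 0)/150 = 0
Collecting terms: 0.02667 × V_1 = 0.1  =>  V_1 = 3.75 V
I_R2 = (V_1 - V_2)/R2 = (3.75 - 0)/150 = 0.025 A
|I_R2| = 0.025 A

Final answer: |I_R2| = 0.025 A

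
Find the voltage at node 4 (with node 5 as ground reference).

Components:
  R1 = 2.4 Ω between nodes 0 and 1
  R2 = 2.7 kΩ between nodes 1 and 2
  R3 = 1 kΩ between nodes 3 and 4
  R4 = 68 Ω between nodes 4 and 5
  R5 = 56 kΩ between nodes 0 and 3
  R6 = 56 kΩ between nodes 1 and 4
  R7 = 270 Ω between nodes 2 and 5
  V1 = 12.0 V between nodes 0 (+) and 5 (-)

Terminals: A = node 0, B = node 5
Nodal analysis, taking node 5 as the 0 V reference.
Source V1 fixes V_0 = 12 V.
KCL at each unknown node (sum of currents leaving = 0; resistances in Ω):
  Node 1: (V_1 - 12)/2.4 + (V_1 - V_2)/2700 + (V_1 - V_4)/56000 = 0
  Node 2: (V_2 - V_1)/2700 + (V_2 - 0)/270 = 0
  Node 3: (V_3 - V_4)/1000 + (V_3 - 12)/56000 = 0
  Node 4: (V_4 - V_3)/1000 + (V_4 - 0)/68 + (V_4 - V_1)/56000 = 0
Collecting terms (coefficients in siemens):
  0.4171·V_1 - 0.0003704·V_2 - 0.00001786·V_4 = 5
  0.004074·V_2 - 0.0003704·V_1 = 0
  0.001018·V_3 - 0.001·V_4 = 0.0002143
  0.01572·V_4 - 0.00001786·V_1 - 0.001·V_3 = 0
Solving these 4 simultaneous equations (Gaussian elimination) gives:
  V_1 = 11.99 V, V_2 = 1.09 V, V_3 = 0.2388 V, V_4 = 0.02881 V
The requested potential is V_4 = 0.02881 V.

Final answer: V_4 = 0.02881 V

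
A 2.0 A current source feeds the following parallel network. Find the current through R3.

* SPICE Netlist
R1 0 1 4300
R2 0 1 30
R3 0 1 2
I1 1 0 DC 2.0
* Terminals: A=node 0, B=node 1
All resistors sit directly between nodes 0 and 1, so they are in parallel and share one voltage V; the full source current 2 A splits among them.
1/R_par = 1/4300 + 1/30 + 1/2 = 0.5336 S  =>  R_par = 1.874 Ω
V = I × R_par = 2 × 1.874 = 3.748 V
I_R3 = V/R3 = 3.748/2 = 1.874 A

Final answer: 1.874 A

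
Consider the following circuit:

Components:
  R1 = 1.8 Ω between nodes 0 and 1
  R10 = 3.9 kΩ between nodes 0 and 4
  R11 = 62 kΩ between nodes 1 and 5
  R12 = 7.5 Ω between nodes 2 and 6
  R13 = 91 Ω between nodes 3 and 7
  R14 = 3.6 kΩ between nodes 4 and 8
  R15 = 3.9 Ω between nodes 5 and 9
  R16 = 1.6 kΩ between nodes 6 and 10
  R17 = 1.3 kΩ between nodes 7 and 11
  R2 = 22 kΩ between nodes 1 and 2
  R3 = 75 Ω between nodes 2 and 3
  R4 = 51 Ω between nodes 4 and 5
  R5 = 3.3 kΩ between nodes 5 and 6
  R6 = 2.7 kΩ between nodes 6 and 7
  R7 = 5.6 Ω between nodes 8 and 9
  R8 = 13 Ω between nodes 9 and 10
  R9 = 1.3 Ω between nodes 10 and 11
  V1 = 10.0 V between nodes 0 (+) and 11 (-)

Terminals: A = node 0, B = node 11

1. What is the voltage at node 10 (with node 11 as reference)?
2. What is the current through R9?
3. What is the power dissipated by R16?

Nodal analysis, taking node 11 as the 0 V reference.
Source V1 fixes V_0 = 10 V.
KCL at each unknown node (sum of currents leaving = 0; resistances in Ω):
  Node 1: (V_1 - 10)/1.8 + (V_1 - V_2)/22000 + (V_1 - V_5)/62000 = 0
  Node 2: (V_2 - V_1)/22000 + (V_2 - V_3)/75 + (V_2 - V_6)/7.5 = 0
  Node 3: (V_3 - V_2)/75 + (V_3 - V_7)/91 = 0
  Node 4: (V_4 - V_5)/51 + (V_4 - 10)/3900 + (V_4 - V_8)/3600 = 0
  Node 5: (V_5 - V_4)/51 + (V_5 - V_6)/3300 + (V_5 - V_1)/62000 + (V_5 - V_9)/3.9 = 0
  Node 6: (V_6 - V_5)/3300 + (V_6 - V_7)/2700 + (V_6 - V_2)/7.5 + (V_6 - V_10)/1600 = 0
  Node 7: (V_7 - V_6)/2700 + (V_7 - V_3)/91 + (V_7 - 0)/1300 = 0
  Node 8: (V_8 - V_9)/5.6 + (V_8 - V_4)/3600 = 0
  Node 9: (V_9 - V_8)/5.6 + (V_9 - V_10)/13 + (V_9 - V_5)/3.9 = 0
  Node 10: (V_10 - V_9)/13 + (V_10 - 0)/1.3 + (V_10 - V_6)/1600 = 0
Collecting terms (coefficients in siemens):
  0.5556·V_1 - 0.00004545·V_2 - 0.00001613·V_5 = 5.556
  0.1467·V_2 - 0.00004545·V_1 - 0.01333·V_3 - 0.1333·V_6 = 0
  0.02432·V_3 - 0.01333·V_2 - 0.01099·V_7 = 0
  0.02014·V_4 - 0.01961·V_5 - 0.0002778·V_8 = 0.002564
  0.2763·V_5 - 0.00001613·V_1 - 0.01961·V_4 - 0.000303·V_6 - 0.2564·V_9 = 0
  0.1346·V_6 - 0.1333·V_2 - 0.000303·V_5 - 0.0003704·V_7 - 0.000625·V_10 = 0
  0.01213·V_7 - 0.01099·V_3 - 0.0003704·V_6 = 0
  0.1788·V_8 - 0.0002778·V_4 - 0.1786·V_9 = 0
  0.5119·V_9 - 0.2564·V_5 - 0.1786·V_8 - 0.07692·V_10 = 0
  0.8468·V_10 - 0.000625·V_6 - 0.07692·V_9 = 0
Solving these 10 simultaneous equations (Gaussian elimination) gives:
  V_1 = 9.999 V, V_2 = 0.2855 V, V_3 = 0.2716 V, V_4 = 0.1766 V
  V_5 = 0.05013 V, V_6 = 0.2836 V, V_7 = 0.2547 V, V_8 = 0.03977 V
  V_9 = 0.03955 V, V_10 = 0.003802 V
Part 1:
  Read off the nodal solution: V_10 = 0.003802 V
Part 2:
  I_R9 = (V_10 - V_11)/R9 = (0.003802 - 0)/1.3 = 0.002925 A
  Magnitude: I_R9 = 0.002925 A
Part 3:
  I_R16 = (V_6 - V_10)/R16 = (0.2836 - 0.003802)/1600 = 0.0001748 A
  P_R16 = I_R16² × R16 = (0.0001748)² × 1600 = 0.00004891 W

Final answers:
1. V_10 = 0.003802 V
2. I_R9 = 0.002925 A
3. P_R16 = 4.891e-05 W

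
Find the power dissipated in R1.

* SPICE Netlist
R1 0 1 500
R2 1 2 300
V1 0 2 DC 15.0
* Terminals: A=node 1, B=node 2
Nodal analysis, taking node 2 as the 0 V reference.
Source V1 fixes V_0 = 15 V.
KCL at each unknown node (sum of currents leaving = 0; resistances in Ω):
  Node 1: (V_1 - 15)/500 + (V_1 - 0)/300 = 0
Collecting terms: 0.005333 × V_1 = 0.03  =>  V_1 = 5.625 V
I_R1 = (V_0 - V_1)/R1 = (15 - 5.625)/500 = 0.01875 A
P_R1 = I_R1² × R1 = (0.01875)² × 500 = 0.1758 W

Final answer: 0.1758 W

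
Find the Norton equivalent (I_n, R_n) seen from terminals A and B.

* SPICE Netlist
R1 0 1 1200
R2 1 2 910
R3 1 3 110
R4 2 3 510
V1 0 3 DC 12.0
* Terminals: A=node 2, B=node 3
Find the Thévenin equivalent first; then I_n = V_th/R_th and R_n = R_th.
Step 1 — V_th is the open-circuit voltage V_A - V_B (nothing connected across the terminals).
Nodal analysis, taking node 3 as the 0 V reference.
Source V1 fixes V_0 = 12 V.
KCL at each unknown node (sum of currents leaving = 0; resistances in Ω):
  Node 1: (V_1 - 12)/1200 + (V_1 - V_2)/910 + (V_1 - 0)/110 = 0
  Node 2: (V_2 - V_1)/910 + (V_2 - 0)/510 = 0
Collecting terms (coefficients in siemens):
  0.01102·V_1 - 0.001099·V_2 = 0.01
  0.00306·V_2 - 0.001099·V_1 = 0
Determinant D = (0.01102)(0.00306) - (-0.001099)(-0.001099) = 0.00003252
V_1 = [(0.01)(0.00306) - (-0.001099)(0)]/D = 0.9409 V
V_2 = [(0.01102)(0) - (0.01)(-0.001099)]/D = 0.3379 V
V_th = V_2 - V_3 = 0.3379 - 0 = 0.3379 V
Step 2 — R_th: zero the source — replace V1 by a short circuit (node 3 merges into node 0) — and find the resistance seen between A (node 2) and B (node 0).
Reduce the network between node 2 (A) and node 0 (B) by series/parallel combination:
  Rp1 = R1 ‖ R3 (parallel, both between nodes 0 and 1) = 1/(1/1200 + 1/110) = 100.8 Ω
  Rs1 = R2 + Rp1 (series, joined only at node 1) = 910 + 100.8 = 1011 Ω
  Rp2 = R4 ‖ Rs1 (parallel, both between nodes 0 and 2) = 1/(1/510 + 1/1011) = 339 Ω
R_th = 339 Ω
I_n = V_th/R_th = 0.3379/339 = 0.0009969 A, and R_n = R_th = 339 Ω

Final answer: I_n = 0.0009969 A, R_n = 339 Ω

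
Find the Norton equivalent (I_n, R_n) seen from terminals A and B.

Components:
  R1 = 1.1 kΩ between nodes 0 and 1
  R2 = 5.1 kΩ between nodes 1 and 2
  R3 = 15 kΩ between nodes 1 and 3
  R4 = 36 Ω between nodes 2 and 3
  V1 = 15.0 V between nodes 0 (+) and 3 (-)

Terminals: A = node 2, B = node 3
Find the Thévenin equivalent first; then I_n = V_th/R_th and R_n = R_th.
Step 1 — V_th is the open-circuit voltage V_A - V_B (nothing connected across the terminals).
Nodal analysis, taking node 3 as the 0 V reference.
Source V1 fixes V_0 = 15 V.
KCL at each unknown node (sum of currents leaving = 0; resistances in Ω):
  Node 1: (V_1 - 15)/1100 + (V_1 - V_2)/5100 + (V_1 - 0)/15000 = 0
  Node 2: (V_2 - V_1)/5100 + (V_2 - 0)/36 = 0
Collecting terms (coefficients in siemens):
  0.001172·V_1 - 0.0001961·V_2 = 0.01364
  0.02797·V_2 - 0.0001961·V_1 = 0
Determinant D = (0.001172)(0.02797) - (-0.0001961)(-0.0001961) = 0.00003274
V_1 = [(0.01364)(0.02797) - (-0.0001961)(0)]/D = 11.65 V
V_2 = [(0.001172)(0) - (0.01364)(-0.0001961)]/D = 0.08166 V
V_th = V_2 - V_3 = 0.08166 - 0 = 0.08166 V
Step 2 — R_th: zero the source — replace V1 by a short circuit (node 3 merges into node 0) — and find the resistance seen between A (node 2) and B (node 0).
Reduce the network between node 2 (A) and node 0 (B) by series/parallel combination:
  Rp1 = R1 ‖ R3 (parallel, both between nodes 0 and 1) = 1/(1/1100 + 1/15000) = 1025 Ω
  Rs1 = R2 + Rp1 (series, joined only at node 1) = 5100 + 1025 = 6125 Ω
  Rp2 = R4 ‖ Rs1 (parallel, both between nodes 0 and 2) = 1/(1/36 + 1/6125) = 35.79 Ω
R_th = 35.79 Ω
I_n = V_th/R_th = 0.08166/35.79 = 0.002282 A, and R_n = R_th = 35.79 Ω

Final answer: I_n = 0.002282 A, R_n = 35.79 Ω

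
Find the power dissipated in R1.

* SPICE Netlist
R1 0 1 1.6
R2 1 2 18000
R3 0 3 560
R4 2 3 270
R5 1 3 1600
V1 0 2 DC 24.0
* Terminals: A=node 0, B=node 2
Nodal analysis, taking node 2 as the 0 V reference.
Source V1 fixes V_0 = 24 V.
KCL at each unknown node (sum of currents leaving = 0; resistances in Ω):
  Node 1: (V_1 - 24)/1.6 + (V_1 - 0)/18000 + (V_1 - V_3)/1600 = 0
  Node 3: (V_3 - 24)/560 + (V_3 - 0)/270 + (V_3 - V_1)/1600 = 0
Collecting terms (coefficients in siemens):
  0.6257·V_1 - 0.000625·V_3 = 15
  0.006114·V_3 - 0.000625·V_1 = 0.04286
Determinant D = (0.6257)(0.006114) - (-0.000625)(-0.000625) = 0.003825
V_1 = [(15)(0.006114) - (-0.000625)(0.04286)]/D = 23.98 V
V_3 = [(0.6257)(0.04286) - (15)(-0.000625)]/D = 9.461 V
I_R1 = (V_0 - V_1)/R1 = (24 - 23.98)/1.6 = 0.01041 A
P_R1 = I_R1² × R1 = (0.01041)² × 1.6 = 0.0001734 W

Final answer: 0.0001734 W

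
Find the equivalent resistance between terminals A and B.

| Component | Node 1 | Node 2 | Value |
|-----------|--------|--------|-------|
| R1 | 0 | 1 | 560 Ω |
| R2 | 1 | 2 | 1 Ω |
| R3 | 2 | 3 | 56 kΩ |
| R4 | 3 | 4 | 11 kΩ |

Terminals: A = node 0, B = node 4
Reduce the network between node 0 (A) and node 4 (B) by series/parallel combination:
  Rs1 = R1 + R2 (series, joined only at node 1) = 560 + 1 = 561 Ω
  Rs2 = R3 + Rs1 (series, joined only at node 2) = 56000 + 561 = 56560 Ω
  Rs3 = R4 + Rs2 (series, joined only at node 3) = 11000 + 56560 = 67560 Ω
R_eq = 67.56 kΩ

Final answer: 67.56 kΩ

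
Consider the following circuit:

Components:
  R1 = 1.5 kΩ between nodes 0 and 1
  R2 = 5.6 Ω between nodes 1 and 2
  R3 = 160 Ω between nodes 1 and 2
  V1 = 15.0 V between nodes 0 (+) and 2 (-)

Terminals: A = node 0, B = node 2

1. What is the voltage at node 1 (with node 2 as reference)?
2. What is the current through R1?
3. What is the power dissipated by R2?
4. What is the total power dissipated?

Nodal analysis, taking node 2 as the 0 V reference.
Source V1 fixes V_0 = 15 V.
KCL at each unknown node (sum of currents leaving = 0; resistances in Ω):
  Node 1: (V_1 - 15)/1500 + (V_1 - 0)/5.6 + (V_1 - 0)/160 = 0
Collecting terms: 0.1855 × V_1 = 0.01  =>  V_1 = 0.05391 V
Part 1:
  Read off the nodal solution: V_1 = 0.05391 V
Part 2:
  I_R1 = (V_0 - V_1)/R1 = (15 - 0.05391)/1500 = 0.009964 A
  Magnitude: I_R1 = 0.009964 A
Part 3:
  I_R2 = (V_1 - V_2)/R2 = (0.05391 - 0)/5.6 = 0.009627 A
  P_R2 = I_R2² × R2 = (0.009627)² × 5.6 = 0.000519 W
Part 4:
  Power in each resistor, P = (ΔV)²/R:
    P_R1 = (15 - 0.05391)²/1500 = 0.1489 W
    P_R2 = (0.05391 - 0)²/5.6 = 0.000519 W
    P_R3 = (0.05391 - 0)²/160 = 0.00001817 W
  P_total = P_R1 + P_R2 + P_R3 = 0.1495 W

Final answers:
1. V_1 = 0.05391 V
2. I_R1 = 0.009964 A
3. P_R2 = 0.000519 W
4. P_total = 0.1495 W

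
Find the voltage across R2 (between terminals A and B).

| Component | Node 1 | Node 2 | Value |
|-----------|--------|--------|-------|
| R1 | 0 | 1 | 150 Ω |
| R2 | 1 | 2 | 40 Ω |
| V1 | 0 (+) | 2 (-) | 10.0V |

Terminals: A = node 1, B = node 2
R1 and R2 are in series across V1 (node 0 → node 1 → node 2), and the output A–B is taken across R2, so this is a voltage divider.
Series current: I = V1/(R1 + R2) = 10/(150 + 40) = 10/190 = 0.05263 A
V_R2 = I × R2 = V1 × R2/(R1 + R2) = 10 × 40/190 = 2.105 V

Final answer: 2.105 V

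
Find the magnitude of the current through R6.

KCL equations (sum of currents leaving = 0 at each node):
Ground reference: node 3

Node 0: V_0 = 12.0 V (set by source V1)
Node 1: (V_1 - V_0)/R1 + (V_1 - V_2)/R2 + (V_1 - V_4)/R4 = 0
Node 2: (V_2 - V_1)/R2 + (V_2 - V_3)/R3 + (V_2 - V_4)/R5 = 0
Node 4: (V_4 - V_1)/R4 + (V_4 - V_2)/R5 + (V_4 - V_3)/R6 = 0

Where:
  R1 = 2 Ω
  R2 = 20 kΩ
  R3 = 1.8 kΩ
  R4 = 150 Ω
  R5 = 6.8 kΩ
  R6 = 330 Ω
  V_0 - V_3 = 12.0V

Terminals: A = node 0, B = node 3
Nodal analysis, taking node 3 as the 0 V reference.
Source V1 fixes V_0 = 12 V.
KCL at each unknown node (sum of currents leaving = 0; resistances in Ω):
  Node 1: (V_1 - 12)/2 + (V_1 - V_2)/20000 + (V_1 - V_4)/150 = 0
  Node 2: (V_2 - V_1)/20000 + (V_2 - 0)/1800 + (V_2 - V_4)/6800 = 0
  Node 4: (V_4 - V_1)/150 + (V_4 - V_2)/6800 + (V_4 - 0)/330 = 0
Collecting terms (coefficients in siemens):
  0.5067·V_1 - 0.00005·V_2 - 0.006667·V_4 = 6
  0.0007526·V_2 - 0.00005·V_1 - 0.0001471·V_4 = 0
  0.009844·V_4 - 0.006667·V_1 - 0.0001471·V_2 = 0
Solving these 3 simultaneous equations (Gaussian elimination) gives:
  V_1 = 11.95 V, V_2 = 2.382 V, V_4 = 8.127 V
I_R6 = (V_3 - V_4)/R6 = (0 - 8.127)/330 = -0.02463 A
|I_R6| = 0.02463 A

Final answer: |I_R6| = 0.02463 A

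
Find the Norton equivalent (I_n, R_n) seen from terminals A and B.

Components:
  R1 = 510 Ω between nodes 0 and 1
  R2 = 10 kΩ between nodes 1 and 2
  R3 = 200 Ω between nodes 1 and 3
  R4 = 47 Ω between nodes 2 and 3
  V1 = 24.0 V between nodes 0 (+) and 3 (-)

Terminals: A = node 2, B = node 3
Find the Thévenin equivalent first; then I_n = V_th/R_th and R_n = R_th.
Step 1 — V_th is the open-circuit voltage V_A - V_B (nothing connected across the terminals).
Nodal analysis, taking node 3 as the 0 V reference.
Source V1 fixes V_0 = 24 V.
KCL at each unknown node (sum of currents leaving = 0; resistances in Ω):
  Node 1: (V_1 - 24)/510 + (V_1 - V_2)/10000 + (V_1 - 0)/200 = 0
  Node 2: (V_2 - V_1)/10000 + (V_2 - 0)/47 = 0
Collecting terms (coefficients in siemens):
  0.007061·V_1 - 0.0001·V_2 = 0.04706
  0.02138·V_2 - 0.0001·V_1 = 0
Determinant D = (0.007061)(0.02138) - (-0.0001)(-0.0001) = 0.0001509
V_1 = [(0.04706)(0.02138) - (-0.0001)(0)]/D = 6.665 V
V_2 = [(0.007061)(0) - (0.04706)(-0.0001)]/D = 0.03118 V
V_th = V_2 - V_3 = 0.03118 - 0 = 0.03118 V
Step 2 — R_th: zero the source — replace V1 by a short circuit (node 3 merges into node 0) — and find the resistance seen between A (node 2) and B (node 0).
Reduce the network between node 2 (A) and node 0 (B) by series/parallel combination:
  Rp1 = R1 ‖ R3 (parallel, both between nodes 0 and 1) = 1/(1/510 + 1/200) = 143.7 Ω
  Rs1 = R2 + Rp1 (series, joined only at node 1) = 10000 + 143.7 = 10140 Ω
  Rp2 = R4 ‖ Rs1 (parallel, both between nodes 0 and 2) = 1/(1/47 + 1/10140) = 46.78 Ω
R_th = 46.78 Ω
I_n = V_th/R_th = 0.03118/46.78 = 0.0006665 A, and R_n = R_th = 46.78 Ω

Final answer: I_n = 0.0006665 A, R_n = 46.78 Ω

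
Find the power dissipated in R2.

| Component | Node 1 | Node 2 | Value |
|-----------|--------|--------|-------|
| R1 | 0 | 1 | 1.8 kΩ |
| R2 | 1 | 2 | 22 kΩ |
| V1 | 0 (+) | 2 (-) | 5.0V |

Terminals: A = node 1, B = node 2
Nodal analysis, taking node 2 as the 0 V reference.
Source V1 fixes V_0 = 5 V.
KCL at each unknown node (sum of currents leaving = 0; resistances in Ω):
  Node 1: (V_1 - 5)/1800 + (V_1 - 0)/22000 = 0
Collecting terms: 0.000601 × V_1 = 0.002778  =>  V_1 = 4.622 V
I_R2 = (V_1 - V_2)/R2 = (4.622 - 0)/22000 = 0.0002101 A
P_R2 = I_R2² × R2 = (0.0002101)² × 22000 = 0.000971 W

Final answer: 0.000971 W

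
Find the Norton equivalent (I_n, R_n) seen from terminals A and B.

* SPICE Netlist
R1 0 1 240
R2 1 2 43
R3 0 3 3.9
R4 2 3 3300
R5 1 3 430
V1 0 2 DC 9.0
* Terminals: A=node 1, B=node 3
Find the Thévenin equivalent first; then I_n = V_th/R_th and R_n = R_th.
Step 1 — V_th is the open-circuit voltage V_A - V_B (nothing connected across the terminals).
Nodal analysis, taking node 2 as the 0 V reference.
Source V1 fixes V_0 = 9 V.
KCL at each unknown node (sum of currents leaving = 0; resistances in Ω):
  Node 1: (V_1 - 9)/240 + (V_1 - 0)/43 + (V_1 - V_3)/430 = 0
  Node 3: (V_3 - 9)/3.9 + (V_3 - 0)/3300 + (V_3 - V_1)/430 = 0
Collecting terms (coefficients in siemens):
  0.02975·V_1 - 0.002326·V_3 = 0.0375
  0.259·V_3 - 0.002326·V_1 = 2.308
Determinant D = (0.02975)(0.259) - (-0.002326)(-0.002326) = 0.0077
V_1 = [(0.0375)(0.259) - (-0.002326)(2.308)]/D = 1.958 V
V_3 = [(0.02975)(2.308) - (0.0375)(-0.002326)]/D = 8.926 V
V_th = V_1 - V_3 = 1.958 - 8.926 = -6.968 V
Step 2 — R_th: zero the source — replace V1 by a short circuit (node 2 merges into node 0) — and find the resistance seen between A (node 1) and B (node 3).
Reduce the network between node 1 (A) and node 3 (B) by series/parallel combination:
  Rp1 = R1 ‖ R2 (parallel, both between nodes 0 and 1) = 1/(1/240 + 1/43) = 36.47 Ω
  Rp2 = R3 ‖ R4 (parallel, both between nodes 0 and 3) = 1/(1/3.9 + 1/3300) = 3.895 Ω
  Rs1 = Rp1 + Rp2 (series, joined only at node 0) = 36.47 + 3.895 = 40.36 Ω
  Rp3 = R5 ‖ Rs1 (parallel, both between nodes 1 and 3) = 1/(1/430 + 1/40.36) = 36.9 Ω
R_th = 36.9 Ω
I_n = V_th/R_th = -6.968/36.9 = -0.1888 A, and R_n = R_th = 36.9 Ω

Final answer: I_n = -0.1888 A, R_n = 36.9 Ω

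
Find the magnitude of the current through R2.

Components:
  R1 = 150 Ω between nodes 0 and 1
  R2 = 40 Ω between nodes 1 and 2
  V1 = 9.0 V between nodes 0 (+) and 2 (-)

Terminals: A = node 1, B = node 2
Nodal analysis, taking node 2 as the 0 V reference.
Source V1 fixes V_0 = 9 V.
KCL at each unknown node (sum of currents leaving = 0; resistances in Ω):
  Node 1: (V_1 - 9)/150 + (V_1 - 0)/40 = 0
Collecting terms: 0.03167 × V_1 = 0.06  =>  V_1 = 1.895 V
I_R2 = (V_1 - V_2)/R2 = (1.895 - 0)/40 = 0.04737 A
|I_R2| = 0.04737 A

Final answer: |I_R2| = 0.04737 A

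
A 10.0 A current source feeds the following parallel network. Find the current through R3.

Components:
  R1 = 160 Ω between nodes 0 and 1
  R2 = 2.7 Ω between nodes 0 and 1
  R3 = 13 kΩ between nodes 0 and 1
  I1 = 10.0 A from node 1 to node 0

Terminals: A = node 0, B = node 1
All resistors sit directly between nodes 0 and 1, so they are in parallel and share one voltage V; the full source current 10 A splits among them.
1/R_par = 1/160 + 1/2.7 + 1/13000 = 0.3767 S  =>  R_par = 2.655 Ω
V = I × R_par = 10 × 2.655 = 26.55 V
I_R3 = V/R3 = 26.55/13000 = 0.002042 A

Final answer: 0.002042 A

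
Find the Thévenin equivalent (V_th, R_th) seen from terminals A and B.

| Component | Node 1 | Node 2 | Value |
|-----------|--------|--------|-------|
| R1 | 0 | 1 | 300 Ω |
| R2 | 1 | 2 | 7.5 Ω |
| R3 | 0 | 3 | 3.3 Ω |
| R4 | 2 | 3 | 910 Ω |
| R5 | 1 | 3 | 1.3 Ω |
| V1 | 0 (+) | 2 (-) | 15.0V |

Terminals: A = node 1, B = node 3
Step 1 — V_th is the open-circuit voltage V_A - V_B (nothing connected across the terminals).
Nodal analysis, taking node 2 as the 0 V reference.
Source V1 fixes V_0 = 15 V.
KCL at each unknown node (sum of currents leaving = 0; resistances in Ω):
  Node 1: (V_1 - 15)/300 + (V_1 - 0)/7.5 + (V_1 - V_3)/1.3 = 0
  Node 3: (V_3 - 15)/3.3 + (V_3 - 0)/910 + (V_3 - V_1)/1.3 = 0
Collecting terms (coefficients in siemens):
  0.9059·V_1 - 0.7692·V_3 = 0.05
  1.073·V_3 - 0.7692·V_1 = 4.545
Determinant D = (0.9059)(1.073) - (-0.7692)(-0.7692) = 0.3806
V_1 = [(0.05)(1.073) - (-0.7692)(4.545)]/D = 9.327 V
V_3 = [(0.9059)(4.545) - (0.05)(-0.7692)]/D = 10.92 V
V_th = V_1 - V_3 = 9.327 - 10.92 = -1.592 V
Step 2 — R_th: zero the source — replace V1 by a short circuit (node 2 merges into node 0) — and find the resistance seen between A (node 1) and B (node 3).
Reduce the network between node 1 (A) and node 3 (B) by series/parallel combination:
  Rp1 = R1 ‖ R2 (parallel, both between nodes 0 and 1) = 1/(1/300 + 1/7.5) = 7.317 Ω
  Rp2 = R3 ‖ R4 (parallel, both between nodes 0 and 3) = 1/(1/3.3 + 1/910) = 3.288 Ω
  Rs1 = Rp1 + Rp2 (series, joined only at node 0) = 7.317 + 3.288 = 10.61 Ω
  Rp3 = R5 ‖ Rs1 (parallel, both between nodes 1 and 3) = 1/(1/1.3 + 1/10.61) = 1.158 Ω
R_th = 1.158 Ω

Final answer: V_th = -1.592 V, R_th = 1.158 Ω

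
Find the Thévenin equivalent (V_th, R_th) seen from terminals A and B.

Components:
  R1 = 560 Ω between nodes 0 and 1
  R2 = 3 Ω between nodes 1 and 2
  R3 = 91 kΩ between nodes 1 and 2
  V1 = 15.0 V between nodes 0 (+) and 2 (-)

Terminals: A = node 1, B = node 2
Step 1 — V_th is the open-circuit voltage V_A - V_B (nothing connected across the terminals).
Nodal analysis, taking node 2 as the 0 V reference.
Source V1 fixes V_0 = 15 V.
KCL at each unknown node (sum of currents leaving = 0; resistances in Ω):
  Node 1: (V_1 - 15)/560 + (V_1 - 0)/3 + (V_1 - 0)/91000 = 0
Collecting terms: 0.3351 × V_1 = 0.02679  =>  V_1 = 0.07993 V
V_th = V_1 - V_2 = 0.07993 - 0 = 0.07993 V
Step 2 — R_th: zero the source — replace V1 by a short circuit (node 2 merges into node 0) — and find the resistance seen between A (node 1) and B (node 0).
Reduce the network between node 1 (A) and node 0 (B) by series/parallel combination:
  Rp1 = R1 ‖ R2 ‖ R3 (parallel, all between nodes 0 and 1) = 1/(1/560 + 1/3 + 1/91000) = 2.984 Ω
R_th = 2.984 Ω

Final answer: V_th = 0.07993 V, R_th = 2.984 Ω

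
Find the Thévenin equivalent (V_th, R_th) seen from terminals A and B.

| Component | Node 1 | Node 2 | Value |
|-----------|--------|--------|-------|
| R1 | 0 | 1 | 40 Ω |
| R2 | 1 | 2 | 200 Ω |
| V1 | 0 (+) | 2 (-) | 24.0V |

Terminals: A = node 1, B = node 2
Step 1 — V_th is the open-circuit voltage V_A - V_B (nothing connected across the terminals).
Nodal analysis, taking node 2 as the 0 V reference.
Source V1 fixes V_0 = 24 V.
KCL at each unknown node (sum of currents leaving = 0; resistances in Ω):
  Node 1: (V_1 - 24)/40 + (V_1 - 0)/200 = 0
Collecting terms: 0.03 × V_1 = 0.6  =>  V_1 = 20 V
V_th = V_1 - V_2 = 20 - 0 = 20 V
Step 2 — R_th: zero the source — replace V1 by a short circuit (node 2 merges into node 0) — and find the resistance seen between A (node 1) and B (node 0).
Reduce the network between node 1 (A) and node 0 (B) by series/parallel combination:
  Rp1 = R1 ‖ R2 (parallel, both between nodes 0 and 1) = 1/(1/40 + 1/200) = 33.33 Ω
R_th = 33.33 Ω

Final answer: V_th = 20 V, R_th = 33.33 Ω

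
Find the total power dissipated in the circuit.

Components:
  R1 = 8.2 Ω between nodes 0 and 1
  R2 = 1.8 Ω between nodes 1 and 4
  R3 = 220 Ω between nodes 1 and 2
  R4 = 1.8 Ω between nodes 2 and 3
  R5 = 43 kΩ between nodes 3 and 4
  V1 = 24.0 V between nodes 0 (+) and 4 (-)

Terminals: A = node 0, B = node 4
Nodal analysis, taking node 4 as the 0 V reference.
Source V1 fixes V_0 = 24 V.
KCL at each unknown node (sum of currents leaving = 0; resistances in Ω):
  Node 1: (V_1 - 24)/8.2 + (V_1 - 0)/1.8 + (V_1 - V_2)/220 = 0
  Node 2: (V_2 - V_1)/220 + (V_2 - V_3)/1.8 = 0
  Node 3: (V_3 - V_2)/1.8 + (V_3 - 0)/43000 = 0
Collecting terms (coefficients in siemens):
  0.6821·V_1 - 0.004545·V_2 = 2.927
  0.5601·V_2 - 0.004545·V_1 - 0.5556·V_3 = 0
  0.5556·V_3 - 0.5556·V_2 = 0
Solving these 3 simultaneous equations (Gaussian elimination) gives:
  V_1 = 4.32 V, V_2 = 4.298 V, V_3 = 4.298 V
Power in each resistor, P = (ΔV)²/R:
  P_R1 = (24 - 4.32)²/8.2 = 47.23 W
  P_R2 = (4.32 - 0)²/1.8 = 10.37 W
  P_R3 = (4.32 - 4.298)²/220 = 0.000002198 W
  P_R4 = (4.298 - 4.298)²/1.8 = 0.00000001798 W
  P_R5 = (4.298 - 0)²/43000 = 0.0004295 W
P_total = P_R1 + P_R2 + P_R3 + P_R4 + P_R5 = 57.6 W

Final answer: 57.6 W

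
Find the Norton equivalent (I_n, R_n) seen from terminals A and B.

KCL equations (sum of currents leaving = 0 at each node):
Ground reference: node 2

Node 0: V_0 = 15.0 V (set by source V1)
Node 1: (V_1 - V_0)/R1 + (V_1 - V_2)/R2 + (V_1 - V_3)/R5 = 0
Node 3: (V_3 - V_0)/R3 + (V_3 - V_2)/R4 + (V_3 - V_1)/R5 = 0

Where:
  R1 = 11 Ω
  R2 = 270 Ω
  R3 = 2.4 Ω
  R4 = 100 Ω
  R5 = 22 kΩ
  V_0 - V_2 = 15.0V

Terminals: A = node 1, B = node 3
Find the Thévenin equivalent first; then I_n = V_th/R_th and R_n = R_th.
Step 1 — V_th is the open-circuit voltage V_A - V_B (nothing connected across the terminals).
Nodal analysis, taking node 2 as the 0 V reference.
Source V1 fixes V_0 = 15 V.
KCL at each unknown node (sum of currents leaving = 0; resistances in Ω):
  Node 1: (V_1 - 15)/11 + (V_1 - 0)/270 + (V_1 - V_3)/22000 = 0
  Node 3: (V_3 - 15)/2.4 + (V_3 - 0)/100 + (V_3 - V_1)/22000 = 0
Collecting terms (coefficients in siemens):
  0.09466·V_1 - 0.00004545·V_3 = 1.364
  0.4267·V_3 - 0.00004545·V_1 = 6.25
Determinant D = (0.09466)(0.4267) - (-0.00004545)(-0.00004545) = 0.04039
V_1 = [(1.364)(0.4267) - (-0.00004545)(6.25)]/D = 14.41 V
V_3 = [(0.09466)(6.25) - (1.364)(-0.00004545)]/D = 14.65 V
V_th = V_1 - V_3 = 14.41 - 14.65 = -0.2355 V
Step 2 — R_th: zero the source — replace V1 by a short circuit (node 2 merges into node 0) — and find the resistance seen between A (node 1) and B (node 3).
Reduce the network between node 1 (A) and node 3 (B) by series/parallel combination:
  Rp1 = R1 ‖ R2 (parallel, both between nodes 0 and 1) = 1/(1/11 + 1/270) = 10.57 Ω
  Rp2 = R3 ‖ R4 (parallel, both between nodes 0 and 3) = 1/(1/2.4 + 1/100) = 2.344 Ω
  Rs1 = Rp1 + Rp2 (series, joined only at node 0) = 10.57 + 2.344 = 12.91 Ω
  Rp3 = R5 ‖ Rs1 (parallel, both between nodes 1 and 3) = 1/(1/22000 + 1/12.91) = 12.91 Ω
R_th = 12.91 Ω
I_n = V_th/R_th = -0.2355/12.91 = -0.01825 A, and R_n = R_th = 12.91 Ω

Final answer: I_n = -0.01825 A, R_n = 12.91 Ω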